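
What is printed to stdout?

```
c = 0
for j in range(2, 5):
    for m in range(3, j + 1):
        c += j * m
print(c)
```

37

j=3,m=3: c = 0+9 = 9
j=4,m=3: c = 9+12 = 21
j=4,m=4: c = 21+16 = 37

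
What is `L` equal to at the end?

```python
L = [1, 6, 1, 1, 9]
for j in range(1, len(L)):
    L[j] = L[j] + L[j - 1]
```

[1, 7, 8, 9, 18]

j=1: L[1] = 6+1 = 7 → [1, 7, 1, 1, 9]
j=2: L[2] = 1+7 = 8 → [1, 7, 8, 1, 9]
j=3: L[3] = 1+8 = 9 → [1, 7, 8, 9, 9]
j=4: L[4] = 9+9 = 18 → [1, 7, 8, 9, 18]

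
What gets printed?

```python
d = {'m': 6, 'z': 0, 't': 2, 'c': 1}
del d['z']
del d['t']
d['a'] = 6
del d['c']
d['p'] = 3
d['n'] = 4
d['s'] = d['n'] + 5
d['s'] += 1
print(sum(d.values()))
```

29

del 'z' → {'m': 6, 't': 2, 'c': 1}
del 't' → {'m': 6, 'c': 1}
d['a'] = 6 → {'m': 6, 'c': 1, 'a': 6}
del 'c' → {'m': 6, 'a': 6}
d['p'] = 3 → {'m': 6, 'a': 6, 'p': 3}
d['n'] = 4 → {'m': 6, 'a': 6, 'p': 3, 'n': 4}
d['s'] = d['n']+5 = 9 → {'m': 6, 'a': 6, 'p': 3, 'n': 4, 's': 9}
d['s'] = 9+1 = 10 → {'m': 6, 'a': 6, 'p': 3, 'n': 4, 's': 10}
sum of values = 29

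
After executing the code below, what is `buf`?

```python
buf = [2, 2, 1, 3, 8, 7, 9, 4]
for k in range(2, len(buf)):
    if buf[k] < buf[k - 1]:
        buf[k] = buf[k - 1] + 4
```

[2, 2, 6, 10, 14, 18, 22, 26]

k=2: 1<2, buf[2] = 2+4 = 6 → [2, 2, 6, 3, 8, 7, 9, 4]
k=3: 3<6, buf[3] = 6+4 = 10 → [2, 2, 6, 10, 8, 7, 9, 4]
k=4: 8<10, buf[4] = 10+4 = 14 → [2, 2, 6, 10, 14, 7, 9, 4]
k=5: 7<14, buf[5] = 14+4 = 18 → [2, 2, 6, 10, 14, 18, 9, 4]
k=6: 9<18, buf[6] = 18+4 = 22 → [2, 2, 6, 10, 14, 18, 22, 4]
k=7: 4<22, buf[7] = 22+4 = 26 → [2, 2, 6, 10, 14, 18, 22, 26]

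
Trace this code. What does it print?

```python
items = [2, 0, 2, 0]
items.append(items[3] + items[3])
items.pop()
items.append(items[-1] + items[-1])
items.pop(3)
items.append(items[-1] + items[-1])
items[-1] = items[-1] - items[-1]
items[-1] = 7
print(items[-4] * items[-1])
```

0

append items[3]+items[3] = 0+0 = 0 → [2, 0, 2, 0, 0]
pop() removes 0 → [2, 0, 2, 0]
append items[-1]+items[-1] = 0+0 = 0 → [2, 0, 2, 0, 0]
pop(3) removes 0 → [2, 0, 2, 0]
append items[-1]+items[-1] = 0+0 = 0 → [2, 0, 2, 0, 0]
items[-1] = items[-1]-items[-1] = 0-0 = 0 → [2, 0, 2, 0, 0]
items[-1] = 7 → [2, 0, 2, 0, 7]
items[-4]*items[-1] = 0*7 = 0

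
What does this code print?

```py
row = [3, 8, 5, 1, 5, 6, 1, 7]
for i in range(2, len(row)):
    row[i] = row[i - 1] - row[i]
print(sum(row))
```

i=2: row[2] = 8-5 = 3 → [3, 8, 3, 1, 5, 6, 1, 7]
i=3: row[3] = 3-1 = 2 → [3, 8, 3, 2, 5, 6, 1, 7]
i=4: row[4] = 2-5 = -3 → [3, 8, 3, 2, -3, 6, 1, 7]
i=5: row[5] = (-3)-6 = -9 → [3, 8, 3, 2, -3, -9, 1, 7]
i=6: row[6] = (-9)-1 = -10 → [3, 8, 3, 2, -3, -9, -10, 7]
i=7: row[7] = (-10)-7 = -17 → [3, 8, 3, 2, -3, -9, -10, -17]
sum = -23

-23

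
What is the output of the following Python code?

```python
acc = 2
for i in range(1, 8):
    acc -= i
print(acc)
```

-26

i=1: acc = 2-1 = 1
i=2: acc = 1-2 = -1
i=3: acc = (-1)-3 = -4
i=4: acc = (-4)-4 = -8
i=5: acc = (-8)-5 = -13
i=6: acc = (-13)-6 = -19
i=7: acc = (-19)-7 = -26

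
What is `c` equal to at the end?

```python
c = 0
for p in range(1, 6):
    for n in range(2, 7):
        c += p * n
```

300

p=1,n=2: c = 0+2 = 2
p=1,n=3: c = 2+3 = 5
p=1,n=4: c = 5+4 = 9
p=1,n=5: c = 9+5 = 14
p=1,n=6: c = 14+6 = 20
p=2,n=2: c = 20+4 = 24
p=2,n=3: c = 24+6 = 30
p=2,n=4: c = 30+8 = 38
p=2,n=5: c = 38+10 = 48
p=2,n=6: c = 48+12 = 60
p=3,n=2: c = 60+6 = 66
p=3,n=3: c = 66+9 = 75
p=3,n=4: c = 75+12 = 87
p=3,n=5: c = 87+15 = 102
p=3,n=6: c = 102+18 = 120
p=4,n=2: c = 120+8 = 128
p=4,n=3: c = 128+12 = 140
p=4,n=4: c = 140+16 = 156
p=4,n=5: c = 156+20 = 176
p=4,n=6: c = 176+24 = 200
p=5,n=2: c = 200+10 = 210
p=5,n=3: c = 210+15 = 225
p=5,n=4: c = 225+20 = 245
p=5,n=5: c = 245+25 = 270
p=5,n=6: c = 270+30 = 300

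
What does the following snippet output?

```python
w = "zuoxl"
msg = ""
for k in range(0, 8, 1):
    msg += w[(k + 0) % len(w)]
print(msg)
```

zuoxlzuo

k=0: add w[0]='z' → 'z'
k=1: add w[1]='u' → 'zu'
k=2: add w[2]='o' → 'zuo'
k=3: add w[3]='x' → 'zuox'
k=4: add w[4]='l' → 'zuoxl'
k=5: add w[0]='z' → 'zuoxlz'
k=6: add w[1]='u' → 'zuoxlzu'
k=7: add w[2]='o' → 'zuoxlzuo'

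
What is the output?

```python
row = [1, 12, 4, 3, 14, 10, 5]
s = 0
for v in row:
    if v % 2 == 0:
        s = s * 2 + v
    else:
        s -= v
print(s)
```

117

v=1: not even, s = 0-1 = -1
v=12: even, s = (-1)*2+12 = 10
v=4: even, s = 10*2+4 = 24
v=3: not even, s = 24-3 = 21
v=14: even, s = 21*2+14 = 56
v=10: even, s = 56*2+10 = 122
v=5: not even, s = 122-5 = 117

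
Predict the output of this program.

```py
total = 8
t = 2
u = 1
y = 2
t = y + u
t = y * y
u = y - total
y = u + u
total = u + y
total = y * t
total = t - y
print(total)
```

16

t = 2+1 = 3
t = 2*2 = 4
u = 2-8 = -6
y = (-6)+(-6) = -12
total = (-6)+(-12) = -18
total = (-12)*4 = -48
total = 4-(-12) = 16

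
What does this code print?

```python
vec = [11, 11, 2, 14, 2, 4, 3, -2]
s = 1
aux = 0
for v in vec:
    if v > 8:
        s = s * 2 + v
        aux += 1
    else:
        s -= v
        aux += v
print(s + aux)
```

89

v=11: >8, s = 1*2+11 = 13; aux=1
v=11: >8, s = 13*2+11 = 37; aux=2
v=2: not >8, s = 37-2 = 35; aux=4
v=14: >8, s = 35*2+14 = 84; aux=5
v=2: not >8, s = 84-2 = 82; aux=7
v=4: not >8, s = 82-4 = 78; aux=11
v=3: not >8, s = 78-3 = 75; aux=14
v=-2: not >8, s = 75-(-2) = 77; aux=12
s+aux = 77+12 = 89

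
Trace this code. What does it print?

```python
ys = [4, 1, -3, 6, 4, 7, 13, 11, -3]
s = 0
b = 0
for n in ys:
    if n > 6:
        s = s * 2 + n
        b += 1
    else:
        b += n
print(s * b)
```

780

n=4: not >6; b=4
n=1: not >6; b=5
n=-3: not >6; b=2
n=6: not >6; b=8
n=4: not >6; b=12
n=7: >6, s = 0*2+7 = 7; b=13
n=13: >6, s = 7*2+13 = 27; b=14
n=11: >6, s = 27*2+11 = 65; b=15
n=-3: not >6; b=12
s*b = 65*12 = 780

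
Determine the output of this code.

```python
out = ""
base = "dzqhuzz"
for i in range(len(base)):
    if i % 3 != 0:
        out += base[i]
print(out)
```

i=0: skip
i=1: add 'z' → 'z'
i=2: add 'q' → 'zq'
i=3: skip
i=4: add 'u' → 'zqu'
i=5: add 'z' → 'zquz'
i=6: skip

zquz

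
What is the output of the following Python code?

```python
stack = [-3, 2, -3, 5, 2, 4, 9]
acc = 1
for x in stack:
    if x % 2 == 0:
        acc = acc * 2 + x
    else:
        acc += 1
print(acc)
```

41

x=-3: not even, acc = 1+1 = 2
x=2: even, acc = 2*2+2 = 6
x=-3: not even, acc = 6+1 = 7
x=5: not even, acc = 7+1 = 8
x=2: even, acc = 8*2+2 = 18
x=4: even, acc = 18*2+4 = 40
x=9: not even, acc = 40+1 = 41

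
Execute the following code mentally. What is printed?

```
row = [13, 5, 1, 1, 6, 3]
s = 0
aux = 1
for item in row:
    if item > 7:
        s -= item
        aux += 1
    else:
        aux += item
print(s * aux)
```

-234

item=13: >7, s = 0-13 = -13; aux=2
item=5: not >7; aux=7
item=1: not >7; aux=8
item=1: not >7; aux=9
item=6: not >7; aux=15
item=3: not >7; aux=18
s*aux = (-13)*18 = -234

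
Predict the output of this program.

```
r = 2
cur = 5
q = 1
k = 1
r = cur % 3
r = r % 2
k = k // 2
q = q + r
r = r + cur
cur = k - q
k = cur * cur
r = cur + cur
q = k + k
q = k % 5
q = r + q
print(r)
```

-2

r = 5%3 = 2
r = 2%2 = 0
k = 1//2 = 0
q = 1+0 = 1
r = 0+5 = 5
cur = 0-1 = -1
k = (-1)*(-1) = 1
r = (-1)+(-1) = -2
q = 1+1 = 2
q = 1%5 = 1
q = (-2)+1 = -1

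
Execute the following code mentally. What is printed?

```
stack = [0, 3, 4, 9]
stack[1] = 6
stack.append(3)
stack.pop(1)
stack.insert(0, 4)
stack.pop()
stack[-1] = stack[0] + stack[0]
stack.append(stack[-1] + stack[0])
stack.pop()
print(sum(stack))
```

stack[1] = 6 → [0, 6, 4, 9]
append 3 → [0, 6, 4, 9, 3]
pop(1) removes 6 → [0, 4, 9, 3]
insert 4 at 0 → [4, 0, 4, 9, 3]
pop() removes 3 → [4, 0, 4, 9]
stack[-1] = stack[0]+stack[0] = 4+4 = 8 → [4, 0, 4, 8]
append stack[-1]+stack[0] = 8+4 = 12 → [4, 0, 4, 8, 12]
pop() removes 12 → [4, 0, 4, 8]
sum = 16

16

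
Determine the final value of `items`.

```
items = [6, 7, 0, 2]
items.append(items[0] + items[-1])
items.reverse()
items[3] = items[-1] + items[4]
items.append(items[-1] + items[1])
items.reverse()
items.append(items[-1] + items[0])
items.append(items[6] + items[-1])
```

[8, 6, 12, 0, 2, 8, 16, 32]

append items[0]+items[-1] = 6+2 = 8 → [6, 7, 0, 2, 8]
reverse → [8, 2, 0, 7, 6]
items[3] = items[-1]+items[4] = 6+6 = 12 → [8, 2, 0, 12, 6]
append items[-1]+items[1] = 6+2 = 8 → [8, 2, 0, 12, 6, 8]
reverse → [8, 6, 12, 0, 2, 8]
append items[-1]+items[0] = 8+8 = 16 → [8, 6, 12, 0, 2, 8, 16]
append items[6]+items[-1] = 16+16 = 32 → [8, 6, 12, 0, 2, 8, 16, 32]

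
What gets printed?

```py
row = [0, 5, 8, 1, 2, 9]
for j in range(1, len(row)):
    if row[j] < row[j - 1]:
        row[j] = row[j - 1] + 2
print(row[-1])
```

14

j=1: 5>=0, unchanged → [0, 5, 8, 1, 2, 9]
j=2: 8>=5, unchanged → [0, 5, 8, 1, 2, 9]
j=3: 1<8, row[3] = 8+2 = 10 → [0, 5, 8, 10, 2, 9]
j=4: 2<10, row[4] = 10+2 = 12 → [0, 5, 8, 10, 12, 9]
j=5: 9<12, row[5] = 12+2 = 14 → [0, 5, 8, 10, 12, 14]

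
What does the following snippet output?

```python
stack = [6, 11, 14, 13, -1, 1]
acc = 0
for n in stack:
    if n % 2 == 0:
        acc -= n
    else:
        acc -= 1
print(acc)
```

n=6: even, acc = 0-6 = -6
n=11: not even, acc = (-6)-1 = -7
n=14: even, acc = (-7)-14 = -21
n=13: not even, acc = (-21)-1 = -22
n=-1: not even, acc = (-22)-1 = -23
n=1: not even, acc = (-23)-1 = -24

-24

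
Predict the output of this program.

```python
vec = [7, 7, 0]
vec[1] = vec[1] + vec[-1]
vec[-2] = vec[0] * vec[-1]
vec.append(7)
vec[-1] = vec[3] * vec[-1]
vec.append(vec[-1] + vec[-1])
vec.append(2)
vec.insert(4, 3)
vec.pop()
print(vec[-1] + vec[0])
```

vec[1] = vec[1]+vec[-1] = 7+0 = 7 → [7, 7, 0]
vec[-2] = vec[0]*vec[-1] = 7*0 = 0 → [7, 0, 0]
append 7 → [7, 0, 0, 7]
vec[-1] = vec[3]*vec[-1] = 7*7 = 49 → [7, 0, 0, 49]
append vec[-1]+vec[-1] = 49+49 = 98 → [7, 0, 0, 49, 98]
append 2 → [7, 0, 0, 49, 98, 2]
insert 3 at 4 → [7, 0, 0, 49, 3, 98, 2]
pop() removes 2 → [7, 0, 0, 49, 3, 98]
vec[-1]+vec[0] = 98+7 = 105

105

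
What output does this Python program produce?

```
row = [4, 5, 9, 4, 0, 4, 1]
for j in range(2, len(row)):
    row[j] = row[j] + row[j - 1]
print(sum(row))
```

j=2: row[2] = 9+5 = 14 → [4, 5, 14, 4, 0, 4, 1]
j=3: row[3] = 4+14 = 18 → [4, 5, 14, 18, 0, 4, 1]
j=4: row[4] = 0+18 = 18 → [4, 5, 14, 18, 18, 4, 1]
j=5: row[5] = 4+18 = 22 → [4, 5, 14, 18, 18, 22, 1]
j=6: row[6] = 1+22 = 23 → [4, 5, 14, 18, 18, 22, 23]
sum = 104

104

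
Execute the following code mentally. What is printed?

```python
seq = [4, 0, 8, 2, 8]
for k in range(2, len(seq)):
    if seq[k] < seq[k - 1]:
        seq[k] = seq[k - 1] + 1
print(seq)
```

[4, 0, 8, 9, 10]

k=2: 8>=0, unchanged → [4, 0, 8, 2, 8]
k=3: 2<8, seq[3] = 8+1 = 9 → [4, 0, 8, 9, 8]
k=4: 8<9, seq[4] = 9+1 = 10 → [4, 0, 8, 9, 10]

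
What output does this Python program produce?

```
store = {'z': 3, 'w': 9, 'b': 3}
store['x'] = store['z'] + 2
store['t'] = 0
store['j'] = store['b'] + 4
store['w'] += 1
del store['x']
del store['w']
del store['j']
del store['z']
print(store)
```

store['x'] = store['z']+2 = 5 → {'z': 3, 'w': 9, 'b': 3, 'x': 5}
store['t'] = 0 → {'z': 3, 'w': 9, 'b': 3, 'x': 5, 't': 0}
store['j'] = store['b']+4 = 7 → {'z': 3, 'w': 9, 'b': 3, 'x': 5, 't': 0, 'j': 7}
store['w'] = 9+1 = 10 → {'z': 3, 'w': 10, 'b': 3, 'x': 5, 't': 0, 'j': 7}
del 'x' → {'z': 3, 'w': 10, 'b': 3, 't': 0, 'j': 7}
del 'w' → {'z': 3, 'b': 3, 't': 0, 'j': 7}
del 'j' → {'z': 3, 'b': 3, 't': 0}
del 'z' → {'b': 3, 't': 0}

{'b': 3, 't': 0}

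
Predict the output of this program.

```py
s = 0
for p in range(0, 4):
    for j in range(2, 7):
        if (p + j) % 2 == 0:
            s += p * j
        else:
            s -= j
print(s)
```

16

p=0,j=2: even sum, s = 0+0 = 0
p=0,j=3: odd sum, s = 0-3 = -3
p=0,j=4: even sum, s = (-3)+0 = -3
p=0,j=5: odd sum, s = (-3)-5 = -8
p=0,j=6: even sum, s = (-8)+0 = -8
p=1,j=2: odd sum, s = (-8)-2 = -10
p=1,j=3: even sum, s = (-10)+3 = -7
p=1,j=4: odd sum, s = (-7)-4 = -11
p=1,j=5: even sum, s = (-11)+5 = -6
p=1,j=6: odd sum, s = (-6)-6 = -12
p=2,j=2: even sum, s = (-12)+4 = -8
p=2,j=3: odd sum, s = (-8)-3 = -11
p=2,j=4: even sum, s = (-11)+8 = -3
p=2,j=5: odd sum, s = (-3)-5 = -8
p=2,j=6: even sum, s = (-8)+12 = 4
p=3,j=2: odd sum, s = 4-2 = 2
p=3,j=3: even sum, s = 2+9 = 11
p=3,j=4: odd sum, s = 11-4 = 7
p=3,j=5: even sum, s = 7+15 = 22
p=3,j=6: odd sum, s = 22-6 = 16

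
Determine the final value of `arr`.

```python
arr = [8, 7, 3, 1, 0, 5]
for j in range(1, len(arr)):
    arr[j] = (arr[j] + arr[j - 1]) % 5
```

[8, 0, 3, 4, 4, 4]

j=1: arr[1] = (7+8)%5 = 0 → [8, 0, 3, 1, 0, 5]
j=2: arr[2] = (3+0)%5 = 3 → [8, 0, 3, 1, 0, 5]
j=3: arr[3] = (1+3)%5 = 4 → [8, 0, 3, 4, 0, 5]
j=4: arr[4] = (0+4)%5 = 4 → [8, 0, 3, 4, 4, 5]
j=5: arr[5] = (5+4)%5 = 4 → [8, 0, 3, 4, 4, 4]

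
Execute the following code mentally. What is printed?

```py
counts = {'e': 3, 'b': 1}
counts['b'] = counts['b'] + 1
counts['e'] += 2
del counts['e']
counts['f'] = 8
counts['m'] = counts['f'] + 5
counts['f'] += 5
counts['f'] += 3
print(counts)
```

{'b': 2, 'f': 16, 'm': 13}

counts['b'] = counts['b']+1 = 2 → {'e': 3, 'b': 2}
counts['e'] = 3+2 = 5 → {'e': 5, 'b': 2}
del 'e' → {'b': 2}
counts['f'] = 8 → {'b': 2, 'f': 8}
counts['m'] = counts['f']+5 = 13 → {'b': 2, 'f': 8, 'm': 13}
counts['f'] = 8+5 = 13 → {'b': 2, 'f': 13, 'm': 13}
counts['f'] = 13+3 = 16 → {'b': 2, 'f': 16, 'm': 13}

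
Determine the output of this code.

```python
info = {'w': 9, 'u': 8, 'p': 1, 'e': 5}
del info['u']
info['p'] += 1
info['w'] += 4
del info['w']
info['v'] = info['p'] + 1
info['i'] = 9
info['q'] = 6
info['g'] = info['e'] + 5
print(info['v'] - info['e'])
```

del 'u' → {'w': 9, 'p': 1, 'e': 5}
info['p'] = 1+1 = 2 → {'w': 9, 'p': 2, 'e': 5}
info['w'] = 9+4 = 13 → {'w': 13, 'p': 2, 'e': 5}
del 'w' → {'p': 2, 'e': 5}
info['v'] = info['p']+1 = 3 → {'p': 2, 'e': 5, 'v': 3}
info['i'] = 9 → {'p': 2, 'e': 5, 'v': 3, 'i': 9}
info['q'] = 6 → {'p': 2, 'e': 5, 'v': 3, 'i': 9, 'q': 6}
info['g'] = info['e']+5 = 10 → {'p': 2, 'e': 5, 'v': 3, 'i': 9, 'q': 6, 'g': 10}
info['v']-info['e'] = 3-5 = -2

-2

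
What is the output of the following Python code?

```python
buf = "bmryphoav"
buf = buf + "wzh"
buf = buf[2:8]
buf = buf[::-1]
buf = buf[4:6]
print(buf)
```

yr

+ 'wzh' → 'bmryphoavwzh'
slice [2:8] → 'ryphoa'
reverse → 'aohpyr'
slice [4:6] → 'yr'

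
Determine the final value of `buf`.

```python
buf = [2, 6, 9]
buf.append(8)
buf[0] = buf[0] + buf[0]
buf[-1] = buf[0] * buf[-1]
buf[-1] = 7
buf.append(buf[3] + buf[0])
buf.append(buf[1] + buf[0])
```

[4, 6, 9, 7, 11, 10]

append 8 → [2, 6, 9, 8]
buf[0] = buf[0]+buf[0] = 2+2 = 4 → [4, 6, 9, 8]
buf[-1] = buf[0]*buf[-1] = 4*8 = 32 → [4, 6, 9, 32]
buf[-1] = 7 → [4, 6, 9, 7]
append buf[3]+buf[0] = 7+4 = 11 → [4, 6, 9, 7, 11]
append buf[1]+buf[0] = 6+4 = 10 → [4, 6, 9, 7, 11, 10]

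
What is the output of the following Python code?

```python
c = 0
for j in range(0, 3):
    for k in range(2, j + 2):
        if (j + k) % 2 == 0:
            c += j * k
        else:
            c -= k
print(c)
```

-1

j=1,k=2: odd sum, c = 0-2 = -2
j=2,k=2: even sum, c = (-2)+4 = 2
j=2,k=3: odd sum, c = 2-3 = -1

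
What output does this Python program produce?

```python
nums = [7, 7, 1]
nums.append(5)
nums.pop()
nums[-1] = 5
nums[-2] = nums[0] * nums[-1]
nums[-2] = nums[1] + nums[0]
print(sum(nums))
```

54

append 5 → [7, 7, 1, 5]
pop() removes 5 → [7, 7, 1]
nums[-1] = 5 → [7, 7, 5]
nums[-2] = nums[0]*nums[-1] = 7*5 = 35 → [7, 35, 5]
nums[-2] = nums[1]+nums[0] = 35+7 = 42 → [7, 42, 5]
sum = 54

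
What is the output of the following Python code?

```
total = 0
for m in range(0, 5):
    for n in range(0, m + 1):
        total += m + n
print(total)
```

60

m=0,n=0: total = 0+0 = 0
m=1,n=0: total = 0+1 = 1
m=1,n=1: total = 1+2 = 3
m=2,n=0: total = 3+2 = 5
m=2,n=1: total = 5+3 = 8
m=2,n=2: total = 8+4 = 12
m=3,n=0: total = 12+3 = 15
m=3,n=1: total = 15+4 = 19
m=3,n=2: total = 19+5 = 24
m=3,n=3: total = 24+6 = 30
m=4,n=0: total = 30+4 = 34
m=4,n=1: total = 34+5 = 39
m=4,n=2: total = 39+6 = 45
m=4,n=3: total = 45+7 = 52
m=4,n=4: total = 52+8 = 60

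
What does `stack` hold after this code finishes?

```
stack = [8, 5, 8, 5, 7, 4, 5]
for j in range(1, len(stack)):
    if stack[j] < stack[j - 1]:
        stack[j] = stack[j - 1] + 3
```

j=1: 5<8, stack[1] = 8+3 = 11 → [8, 11, 8, 5, 7, 4, 5]
j=2: 8<11, stack[2] = 11+3 = 14 → [8, 11, 14, 5, 7, 4, 5]
j=3: 5<14, stack[3] = 14+3 = 17 → [8, 11, 14, 17, 7, 4, 5]
j=4: 7<17, stack[4] = 17+3 = 20 → [8, 11, 14, 17, 20, 4, 5]
j=5: 4<20, stack[5] = 20+3 = 23 → [8, 11, 14, 17, 20, 23, 5]
j=6: 5<23, stack[6] = 23+3 = 26 → [8, 11, 14, 17, 20, 23, 26]

[8, 11, 14, 17, 20, 23, 26]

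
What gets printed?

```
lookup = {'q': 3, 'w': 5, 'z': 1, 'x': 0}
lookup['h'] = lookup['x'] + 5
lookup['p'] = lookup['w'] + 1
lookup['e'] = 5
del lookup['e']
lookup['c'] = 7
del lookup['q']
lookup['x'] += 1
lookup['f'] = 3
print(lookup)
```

lookup['h'] = lookup['x']+5 = 5 → {'q': 3, 'w': 5, 'z': 1, 'x': 0, 'h': 5}
lookup['p'] = lookup['w']+1 = 6 → {'q': 3, 'w': 5, 'z': 1, 'x': 0, 'h': 5, 'p': 6}
lookup['e'] = 5 → {'q': 3, 'w': 5, 'z': 1, 'x': 0, 'h': 5, 'p': 6, 'e': 5}
del 'e' → {'q': 3, 'w': 5, 'z': 1, 'x': 0, 'h': 5, 'p': 6}
lookup['c'] = 7 → {'q': 3, 'w': 5, 'z': 1, 'x': 0, 'h': 5, 'p': 6, 'c': 7}
del 'q' → {'w': 5, 'z': 1, 'x': 0, 'h': 5, 'p': 6, 'c': 7}
lookup['x'] = 0+1 = 1 → {'w': 5, 'z': 1, 'x': 1, 'h': 5, 'p': 6, 'c': 7}
lookup['f'] = 3 → {'w': 5, 'z': 1, 'x': 1, 'h': 5, 'p': 6, 'c': 7, 'f': 3}

{'w': 5, 'z': 1, 'x': 1, 'h': 5, 'p': 6, 'c': 7, 'f': 3}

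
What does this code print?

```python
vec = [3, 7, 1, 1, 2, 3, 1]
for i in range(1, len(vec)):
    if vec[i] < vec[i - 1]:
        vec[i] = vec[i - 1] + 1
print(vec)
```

i=1: 7>=3, unchanged → [3, 7, 1, 1, 2, 3, 1]
i=2: 1<7, vec[2] = 7+1 = 8 → [3, 7, 8, 1, 2, 3, 1]
i=3: 1<8, vec[3] = 8+1 = 9 → [3, 7, 8, 9, 2, 3, 1]
i=4: 2<9, vec[4] = 9+1 = 10 → [3, 7, 8, 9, 10, 3, 1]
i=5: 3<10, vec[5] = 10+1 = 11 → [3, 7, 8, 9, 10, 11, 1]
i=6: 1<11, vec[6] = 11+1 = 12 → [3, 7, 8, 9, 10, 11, 12]

[3, 7, 8, 9, 10, 11, 12]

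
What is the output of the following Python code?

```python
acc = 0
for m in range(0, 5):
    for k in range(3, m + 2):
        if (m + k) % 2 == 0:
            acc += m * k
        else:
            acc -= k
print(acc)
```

10

m=2,k=3: odd sum, acc = 0-3 = -3
m=3,k=3: even sum, acc = (-3)+9 = 6
m=3,k=4: odd sum, acc = 6-4 = 2
m=4,k=3: odd sum, acc = 2-3 = -1
m=4,k=4: even sum, acc = (-1)+16 = 15
m=4,k=5: odd sum, acc = 15-5 = 10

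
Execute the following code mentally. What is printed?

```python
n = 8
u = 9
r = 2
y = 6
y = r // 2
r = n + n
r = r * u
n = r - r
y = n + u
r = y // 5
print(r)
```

y = 2//2 = 1
r = 8+8 = 16
r = 16*9 = 144
n = 144-144 = 0
y = 0+9 = 9
r = 9//5 = 1

1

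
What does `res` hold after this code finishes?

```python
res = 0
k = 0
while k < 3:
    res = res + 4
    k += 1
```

12

k=0: res = 0+4 = 4
k=1: res = 4+4 = 8
k=2: res = 8+4 = 12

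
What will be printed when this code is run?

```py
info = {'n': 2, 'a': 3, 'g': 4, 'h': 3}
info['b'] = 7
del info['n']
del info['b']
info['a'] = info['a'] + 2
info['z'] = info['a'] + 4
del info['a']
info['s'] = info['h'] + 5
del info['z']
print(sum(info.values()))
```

info['b'] = 7 → {'n': 2, 'a': 3, 'g': 4, 'h': 3, 'b': 7}
del 'n' → {'a': 3, 'g': 4, 'h': 3, 'b': 7}
del 'b' → {'a': 3, 'g': 4, 'h': 3}
info['a'] = info['a']+2 = 5 → {'a': 5, 'g': 4, 'h': 3}
info['z'] = info['a']+4 = 9 → {'a': 5, 'g': 4, 'h': 3, 'z': 9}
del 'a' → {'g': 4, 'h': 3, 'z': 9}
info['s'] = info['h']+5 = 8 → {'g': 4, 'h': 3, 'z': 9, 's': 8}
del 'z' → {'g': 4, 'h': 3, 's': 8}
sum of values = 15

15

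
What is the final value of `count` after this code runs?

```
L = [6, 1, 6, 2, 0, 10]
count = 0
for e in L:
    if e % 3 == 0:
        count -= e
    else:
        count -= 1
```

-15

e=6: %3==0, count = 0-6 = -6
e=1: not %3==0, count = (-6)-1 = -7
e=6: %3==0, count = (-7)-6 = -13
e=2: not %3==0, count = (-13)-1 = -14
e=0: %3==0, count = (-14)-0 = -14
e=10: not %3==0, count = (-14)-1 = -15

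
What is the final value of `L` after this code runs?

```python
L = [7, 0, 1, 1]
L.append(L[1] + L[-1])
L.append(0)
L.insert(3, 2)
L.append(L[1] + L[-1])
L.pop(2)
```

[7, 0, 2, 1, 1, 0, 0]

append L[1]+L[-1] = 0+1 = 1 → [7, 0, 1, 1, 1]
append 0 → [7, 0, 1, 1, 1, 0]
insert 2 at 3 → [7, 0, 1, 2, 1, 1, 0]
append L[1]+L[-1] = 0+0 = 0 → [7, 0, 1, 2, 1, 1, 0, 0]
pop(2) removes 1 → [7, 0, 2, 1, 1, 0, 0]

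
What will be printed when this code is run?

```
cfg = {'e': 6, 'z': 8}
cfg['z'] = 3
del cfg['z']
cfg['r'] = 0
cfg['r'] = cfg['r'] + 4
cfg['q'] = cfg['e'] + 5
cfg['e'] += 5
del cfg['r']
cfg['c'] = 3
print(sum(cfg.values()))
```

25

cfg['z'] = 3 → {'e': 6, 'z': 3}
del 'z' → {'e': 6}
cfg['r'] = 0 → {'e': 6, 'r': 0}
cfg['r'] = cfg['r']+4 = 4 → {'e': 6, 'r': 4}
cfg['q'] = cfg['e']+5 = 11 → {'e': 6, 'r': 4, 'q': 11}
cfg['e'] = 6+5 = 11 → {'e': 11, 'r': 4, 'q': 11}
del 'r' → {'e': 11, 'q': 11}
cfg['c'] = 3 → {'e': 11, 'q': 11, 'c': 3}
sum of values = 25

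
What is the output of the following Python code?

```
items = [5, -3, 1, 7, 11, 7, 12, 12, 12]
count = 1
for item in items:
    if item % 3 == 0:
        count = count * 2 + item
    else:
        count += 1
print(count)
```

item=5: not %3==0, count = 1+1 = 2
item=-3: %3==0, count = 2*2+(-3) = 1
item=1: not %3==0, count = 1+1 = 2
item=7: not %3==0, count = 2+1 = 3
item=11: not %3==0, count = 3+1 = 4
item=7: not %3==0, count = 4+1 = 5
item=12: %3==0, count = 5*2+12 = 22
item=12: %3==0, count = 22*2+12 = 56
item=12: %3==0, count = 56*2+12 = 124

124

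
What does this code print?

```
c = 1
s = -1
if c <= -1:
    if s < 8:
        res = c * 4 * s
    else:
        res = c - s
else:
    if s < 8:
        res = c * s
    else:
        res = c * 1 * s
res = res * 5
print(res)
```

-5

c=1, s=-1
c <= -1 is False; s < 8 is True
→ res = c * s = -1
res = (-1)*5 = -5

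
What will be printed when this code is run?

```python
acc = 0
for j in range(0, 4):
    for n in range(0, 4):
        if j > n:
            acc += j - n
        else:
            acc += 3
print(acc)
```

j=0,n=0: not 0>0, acc = 0+3 = 3
j=0,n=1: not 0>1, acc = 3+3 = 6
j=0,n=2: not 0>2, acc = 6+3 = 9
j=0,n=3: not 0>3, acc = 9+3 = 12
j=1,n=0: 1>0, acc = 12+1 = 13
j=1,n=1: not 1>1, acc = 13+3 = 16
j=1,n=2: not 1>2, acc = 16+3 = 19
j=1,n=3: not 1>3, acc = 19+3 = 22
j=2,n=0: 2>0, acc = 22+2 = 24
j=2,n=1: 2>1, acc = 24+1 = 25
j=2,n=2: not 2>2, acc = 25+3 = 28
j=2,n=3: not 2>3, acc = 28+3 = 31
j=3,n=0: 3>0, acc = 31+3 = 34
j=3,n=1: 3>1, acc = 34+2 = 36
j=3,n=2: 3>2, acc = 36+1 = 37
j=3,n=3: not 3>3, acc = 37+3 = 40

40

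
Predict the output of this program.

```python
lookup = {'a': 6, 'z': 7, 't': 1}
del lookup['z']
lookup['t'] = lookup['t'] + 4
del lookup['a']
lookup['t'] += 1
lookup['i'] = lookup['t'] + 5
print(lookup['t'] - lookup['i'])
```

del 'z' → {'a': 6, 't': 1}
lookup['t'] = lookup['t']+4 = 5 → {'a': 6, 't': 5}
del 'a' → {'t': 5}
lookup['t'] = 5+1 = 6 → {'t': 6}
lookup['i'] = lookup['t']+5 = 11 → {'t': 6, 'i': 11}
lookup['t']-lookup['i'] = 6-11 = -5

-5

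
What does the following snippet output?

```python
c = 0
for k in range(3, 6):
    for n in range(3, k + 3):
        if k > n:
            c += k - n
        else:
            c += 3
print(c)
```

31

k=3,n=3: not 3>3, c = 0+3 = 3
k=3,n=4: not 3>4, c = 3+3 = 6
k=3,n=5: not 3>5, c = 6+3 = 9
k=4,n=3: 4>3, c = 9+1 = 10
k=4,n=4: not 4>4, c = 10+3 = 13
k=4,n=5: not 4>5, c = 13+3 = 16
k=4,n=6: not 4>6, c = 16+3 = 19
k=5,n=3: 5>3, c = 19+2 = 21
k=5,n=4: 5>4, c = 21+1 = 22
k=5,n=5: not 5>5, c = 22+3 = 25
k=5,n=6: not 5>6, c = 25+3 = 28
k=5,n=7: not 5>7, c = 28+3 = 31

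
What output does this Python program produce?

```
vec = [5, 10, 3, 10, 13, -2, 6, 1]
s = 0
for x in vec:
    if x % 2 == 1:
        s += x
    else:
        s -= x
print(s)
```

-2

x=5: odd, s = 0+5 = 5
x=10: not odd, s = 5-10 = -5
x=3: odd, s = (-5)+3 = -2
x=10: not odd, s = (-2)-10 = -12
x=13: odd, s = (-12)+13 = 1
x=-2: not odd, s = 1-(-2) = 3
x=6: not odd, s = 3-6 = -3
x=1: odd, s = (-3)+1 = -2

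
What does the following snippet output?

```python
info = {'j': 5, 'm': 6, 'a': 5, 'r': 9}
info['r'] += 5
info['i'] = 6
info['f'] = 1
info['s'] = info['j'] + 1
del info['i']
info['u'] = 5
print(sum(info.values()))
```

42

info['r'] = 9+5 = 14 → {'j': 5, 'm': 6, 'a': 5, 'r': 14}
info['i'] = 6 → {'j': 5, 'm': 6, 'a': 5, 'r': 14, 'i': 6}
info['f'] = 1 → {'j': 5, 'm': 6, 'a': 5, 'r': 14, 'i': 6, 'f': 1}
info['s'] = info['j']+1 = 6 → {'j': 5, 'm': 6, 'a': 5, 'r': 14, 'i': 6, 'f': 1, 's': 6}
del 'i' → {'j': 5, 'm': 6, 'a': 5, 'r': 14, 'f': 1, 's': 6}
info['u'] = 5 → {'j': 5, 'm': 6, 'a': 5, 'r': 14, 'f': 1, 's': 6, 'u': 5}
sum of values = 42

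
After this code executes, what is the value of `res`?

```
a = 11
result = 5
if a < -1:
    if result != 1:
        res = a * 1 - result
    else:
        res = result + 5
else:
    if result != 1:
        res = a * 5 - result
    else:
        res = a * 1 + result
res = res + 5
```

a=11, result=5
a < -1 is False; result != 1 is True
→ res = a * 5 - result = 50
res = 50+5 = 55

55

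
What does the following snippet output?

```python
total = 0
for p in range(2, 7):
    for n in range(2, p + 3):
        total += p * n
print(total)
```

p=2,n=2: total = 0+4 = 4
p=2,n=3: total = 4+6 = 10
p=2,n=4: total = 10+8 = 18
p=3,n=2: total = 18+6 = 24
p=3,n=3: total = 24+9 = 33
p=3,n=4: total = 33+12 = 45
p=3,n=5: total = 45+15 = 60
p=4,n=2: total = 60+8 = 68
p=4,n=3: total = 68+12 = 80
p=4,n=4: total = 80+16 = 96
p=4,n=5: total = 96+20 = 116
p=4,n=6: total = 116+24 = 140
p=5,n=2: total = 140+10 = 150
p=5,n=3: total = 150+15 = 165
p=5,n=4: total = 165+20 = 185
p=5,n=5: total = 185+25 = 210
p=5,n=6: total = 210+30 = 240
p=5,n=7: total = 240+35 = 275
p=6,n=2: total = 275+12 = 287
p=6,n=3: total = 287+18 = 305
p=6,n=4: total = 305+24 = 329
p=6,n=5: total = 329+30 = 359
p=6,n=6: total = 359+36 = 395
p=6,n=7: total = 395+42 = 437
p=6,n=8: total = 437+48 = 485

485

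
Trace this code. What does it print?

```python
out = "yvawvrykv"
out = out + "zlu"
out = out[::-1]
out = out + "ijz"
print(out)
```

+ 'zlu' → 'yvawvrykvzlu'
reverse → 'ulzvkyrvwavy'
+ 'ijz' → 'ulzvkyrvwavyijz'

ulzvkyrvwavyijz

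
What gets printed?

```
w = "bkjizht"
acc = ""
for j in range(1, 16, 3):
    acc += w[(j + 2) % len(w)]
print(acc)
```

j=1: add w[3]='i' → 'i'
j=4: add w[6]='t' → 'it'
j=7: add w[2]='j' → 'itj'
j=10: add w[5]='h' → 'itjh'
j=13: add w[1]='k' → 'itjhk'

itjhk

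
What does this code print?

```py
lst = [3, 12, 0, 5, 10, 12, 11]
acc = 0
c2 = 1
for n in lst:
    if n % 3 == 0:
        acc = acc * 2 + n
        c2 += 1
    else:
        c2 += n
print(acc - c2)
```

53

n=3: %3==0, acc = 0*2+3 = 3; c2=2
n=12: %3==0, acc = 3*2+12 = 18; c2=3
n=0: %3==0, acc = 18*2+0 = 36; c2=4
n=5: not %3==0; c2=9
n=10: not %3==0; c2=19
n=12: %3==0, acc = 36*2+12 = 84; c2=20
n=11: not %3==0; c2=31
acc-c2 = 84-31 = 53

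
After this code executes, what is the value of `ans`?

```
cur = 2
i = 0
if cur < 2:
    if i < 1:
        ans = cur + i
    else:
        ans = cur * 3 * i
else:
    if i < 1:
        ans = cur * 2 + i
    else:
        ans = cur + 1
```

4

cur=2, i=0
cur < 2 is False; i < 1 is True
→ ans = cur * 2 + i = 4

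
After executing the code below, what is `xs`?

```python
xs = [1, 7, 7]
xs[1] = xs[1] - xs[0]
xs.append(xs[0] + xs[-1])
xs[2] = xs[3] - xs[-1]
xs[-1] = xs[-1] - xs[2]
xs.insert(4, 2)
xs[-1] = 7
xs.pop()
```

[1, 6, 0, 8]

xs[1] = xs[1]-xs[0] = 7-1 = 6 → [1, 6, 7]
append xs[0]+xs[-1] = 1+7 = 8 → [1, 6, 7, 8]
xs[2] = xs[3]-xs[-1] = 8-8 = 0 → [1, 6, 0, 8]
xs[-1] = xs[-1]-xs[2] = 8-0 = 8 → [1, 6, 0, 8]
insert 2 at 4 → [1, 6, 0, 8, 2]
xs[-1] = 7 → [1, 6, 0, 8, 7]
pop() removes 7 → [1, 6, 0, 8]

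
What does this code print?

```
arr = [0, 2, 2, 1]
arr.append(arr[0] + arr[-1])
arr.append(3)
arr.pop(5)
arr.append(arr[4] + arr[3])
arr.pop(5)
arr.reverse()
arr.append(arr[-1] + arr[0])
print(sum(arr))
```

append arr[0]+arr[-1] = 0+1 = 1 → [0, 2, 2, 1, 1]
append 3 → [0, 2, 2, 1, 1, 3]
pop(5) removes 3 → [0, 2, 2, 1, 1]
append arr[4]+arr[3] = 1+1 = 2 → [0, 2, 2, 1, 1, 2]
pop(5) removes 2 → [0, 2, 2, 1, 1]
reverse → [1, 1, 2, 2, 0]
append arr[-1]+arr[0] = 0+1 = 1 → [1, 1, 2, 2, 0, 1]
sum = 7

7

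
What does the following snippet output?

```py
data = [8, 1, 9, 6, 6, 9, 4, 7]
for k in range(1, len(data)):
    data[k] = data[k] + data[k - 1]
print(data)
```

[8, 9, 18, 24, 30, 39, 43, 50]

k=1: data[1] = 1+8 = 9 → [8, 9, 9, 6, 6, 9, 4, 7]
k=2: data[2] = 9+9 = 18 → [8, 9, 18, 6, 6, 9, 4, 7]
k=3: data[3] = 6+18 = 24 → [8, 9, 18, 24, 6, 9, 4, 7]
k=4: data[4] = 6+24 = 30 → [8, 9, 18, 24, 30, 9, 4, 7]
k=5: data[5] = 9+30 = 39 → [8, 9, 18, 24, 30, 39, 4, 7]
k=6: data[6] = 4+39 = 43 → [8, 9, 18, 24, 30, 39, 43, 7]
k=7: data[7] = 7+43 = 50 → [8, 9, 18, 24, 30, 39, 43, 50]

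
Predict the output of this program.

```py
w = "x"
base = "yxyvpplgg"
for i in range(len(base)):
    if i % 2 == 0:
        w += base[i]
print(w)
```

i=0: add 'y' → 'xy'
i=1: skip
i=2: add 'y' → 'xyy'
i=3: skip
i=4: add 'p' → 'xyyp'
i=5: skip
i=6: add 'l' → 'xyypl'
i=7: skip
i=8: add 'g' → 'xyyplg'

xyyplg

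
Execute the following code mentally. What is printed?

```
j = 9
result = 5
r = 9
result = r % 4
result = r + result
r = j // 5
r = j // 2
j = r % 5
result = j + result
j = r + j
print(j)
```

8

result = 9%4 = 1
result = 9+1 = 10
r = 9//5 = 1
r = 9//2 = 4
j = 4%5 = 4
result = 4+10 = 14
j = 4+4 = 8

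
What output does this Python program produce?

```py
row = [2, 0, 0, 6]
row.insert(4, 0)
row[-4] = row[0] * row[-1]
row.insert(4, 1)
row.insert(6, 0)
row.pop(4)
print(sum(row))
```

insert 0 at 4 → [2, 0, 0, 6, 0]
row[-4] = row[0]*row[-1] = 2*0 = 0 → [2, 0, 0, 6, 0]
insert 1 at 4 → [2, 0, 0, 6, 1, 0]
insert 0 at 6 → [2, 0, 0, 6, 1, 0, 0]
pop(4) removes 1 → [2, 0, 0, 6, 0, 0]
sum = 8

8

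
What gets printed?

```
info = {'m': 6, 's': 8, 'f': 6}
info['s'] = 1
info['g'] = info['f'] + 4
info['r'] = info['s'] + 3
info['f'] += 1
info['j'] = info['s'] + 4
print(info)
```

{'m': 6, 's': 1, 'f': 7, 'g': 10, 'r': 4, 'j': 5}

info['s'] = 1 → {'m': 6, 's': 1, 'f': 6}
info['g'] = info['f']+4 = 10 → {'m': 6, 's': 1, 'f': 6, 'g': 10}
info['r'] = info['s']+3 = 4 → {'m': 6, 's': 1, 'f': 6, 'g': 10, 'r': 4}
info['f'] = 6+1 = 7 → {'m': 6, 's': 1, 'f': 7, 'g': 10, 'r': 4}
info['j'] = info['s']+4 = 5 → {'m': 6, 's': 1, 'f': 7, 'g': 10, 'r': 4, 'j': 5}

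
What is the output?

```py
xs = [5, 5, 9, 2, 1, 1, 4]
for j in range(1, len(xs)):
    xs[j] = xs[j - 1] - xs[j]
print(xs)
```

j=1: xs[1] = 5-5 = 0 → [5, 0, 9, 2, 1, 1, 4]
j=2: xs[2] = 0-9 = -9 → [5, 0, -9, 2, 1, 1, 4]
j=3: xs[3] = (-9)-2 = -11 → [5, 0, -9, -11, 1, 1, 4]
j=4: xs[4] = (-11)-1 = -12 → [5, 0, -9, -11, -12, 1, 4]
j=5: xs[5] = (-12)-1 = -13 → [5, 0, -9, -11, -12, -13, 4]
j=6: xs[6] = (-13)-4 = -17 → [5, 0, -9, -11, -12, -13, -17]

[5, 0, -9, -11, -12, -13, -17]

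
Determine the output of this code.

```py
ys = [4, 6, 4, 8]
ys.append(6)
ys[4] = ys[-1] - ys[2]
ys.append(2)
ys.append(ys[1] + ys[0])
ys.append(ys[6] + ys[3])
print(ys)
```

append 6 → [4, 6, 4, 8, 6]
ys[4] = ys[-1]-ys[2] = 6-4 = 2 → [4, 6, 4, 8, 2]
append 2 → [4, 6, 4, 8, 2, 2]
append ys[1]+ys[0] = 6+4 = 10 → [4, 6, 4, 8, 2, 2, 10]
append ys[6]+ys[3] = 10+8 = 18 → [4, 6, 4, 8, 2, 2, 10, 18]

[4, 6, 4, 8, 2, 2, 10, 18]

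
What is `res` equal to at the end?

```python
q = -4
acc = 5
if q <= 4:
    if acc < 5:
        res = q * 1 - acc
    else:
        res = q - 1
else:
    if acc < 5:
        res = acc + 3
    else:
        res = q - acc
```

q=-4, acc=5
q <= 4 is True; acc < 5 is False
→ res = q - 1 = -5

-5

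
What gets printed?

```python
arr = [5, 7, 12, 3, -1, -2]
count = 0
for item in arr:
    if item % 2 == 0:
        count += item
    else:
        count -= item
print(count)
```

-4

item=5: not even, count = 0-5 = -5
item=7: not even, count = (-5)-7 = -12
item=12: even, count = (-12)+12 = 0
item=3: not even, count = 0-3 = -3
item=-1: not even, count = (-3)-(-1) = -2
item=-2: even, count = (-2)+(-2) = -4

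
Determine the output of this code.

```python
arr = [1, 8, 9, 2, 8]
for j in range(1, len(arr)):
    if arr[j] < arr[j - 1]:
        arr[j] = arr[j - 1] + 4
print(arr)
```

j=1: 8>=1, unchanged → [1, 8, 9, 2, 8]
j=2: 9>=8, unchanged → [1, 8, 9, 2, 8]
j=3: 2<9, arr[3] = 9+4 = 13 → [1, 8, 9, 13, 8]
j=4: 8<13, arr[4] = 13+4 = 17 → [1, 8, 9, 13, 17]

[1, 8, 9, 13, 17]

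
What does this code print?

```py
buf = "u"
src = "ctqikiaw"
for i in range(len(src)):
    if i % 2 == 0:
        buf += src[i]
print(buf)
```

ucqka

i=0: add 'c' → 'uc'
i=1: skip
i=2: add 'q' → 'ucq'
i=3: skip
i=4: add 'k' → 'ucqk'
i=5: skip
i=6: add 'a' → 'ucqka'
i=7: skip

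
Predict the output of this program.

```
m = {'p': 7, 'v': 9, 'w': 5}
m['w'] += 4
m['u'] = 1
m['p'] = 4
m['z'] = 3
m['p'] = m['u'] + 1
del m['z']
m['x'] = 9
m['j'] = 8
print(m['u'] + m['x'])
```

10

m['w'] = 5+4 = 9 → {'p': 7, 'v': 9, 'w': 9}
m['u'] = 1 → {'p': 7, 'v': 9, 'w': 9, 'u': 1}
m['p'] = 4 → {'p': 4, 'v': 9, 'w': 9, 'u': 1}
m['z'] = 3 → {'p': 4, 'v': 9, 'w': 9, 'u': 1, 'z': 3}
m['p'] = m['u']+1 = 2 → {'p': 2, 'v': 9, 'w': 9, 'u': 1, 'z': 3}
del 'z' → {'p': 2, 'v': 9, 'w': 9, 'u': 1}
m['x'] = 9 → {'p': 2, 'v': 9, 'w': 9, 'u': 1, 'x': 9}
m['j'] = 8 → {'p': 2, 'v': 9, 'w': 9, 'u': 1, 'x': 9, 'j': 8}
m['u']+m['x'] = 1+9 = 10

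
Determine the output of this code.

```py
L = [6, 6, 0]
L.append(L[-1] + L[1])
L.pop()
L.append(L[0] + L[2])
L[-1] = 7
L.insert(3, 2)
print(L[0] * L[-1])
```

42

append L[-1]+L[1] = 0+6 = 6 → [6, 6, 0, 6]
pop() removes 6 → [6, 6, 0]
append L[0]+L[2] = 6+0 = 6 → [6, 6, 0, 6]
L[-1] = 7 → [6, 6, 0, 7]
insert 2 at 3 → [6, 6, 0, 2, 7]
L[0]*L[-1] = 6*7 = 42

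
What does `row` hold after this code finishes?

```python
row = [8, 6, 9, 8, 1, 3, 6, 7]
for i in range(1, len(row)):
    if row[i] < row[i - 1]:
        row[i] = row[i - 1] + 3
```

i=1: 6<8, row[1] = 8+3 = 11 → [8, 11, 9, 8, 1, 3, 6, 7]
i=2: 9<11, row[2] = 11+3 = 14 → [8, 11, 14, 8, 1, 3, 6, 7]
i=3: 8<14, row[3] = 14+3 = 17 → [8, 11, 14, 17, 1, 3, 6, 7]
i=4: 1<17, row[4] = 17+3 = 20 → [8, 11, 14, 17, 20, 3, 6, 7]
i=5: 3<20, row[5] = 20+3 = 23 → [8, 11, 14, 17, 20, 23, 6, 7]
i=6: 6<23, row[6] = 23+3 = 26 → [8, 11, 14, 17, 20, 23, 26, 7]
i=7: 7<26, row[7] = 26+3 = 29 → [8, 11, 14, 17, 20, 23, 26, 29]

[8, 11, 14, 17, 20, 23, 26, 29]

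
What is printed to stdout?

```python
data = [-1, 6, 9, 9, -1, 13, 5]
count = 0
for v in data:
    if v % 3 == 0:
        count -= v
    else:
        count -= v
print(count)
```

v=-1: not %3==0, count = 0-(-1) = 1
v=6: %3==0, count = 1-6 = -5
v=9: %3==0, count = (-5)-9 = -14
v=9: %3==0, count = (-14)-9 = -23
v=-1: not %3==0, count = (-23)-(-1) = -22
v=13: not %3==0, count = (-22)-13 = -35
v=5: not %3==0, count = (-35)-5 = -40

-40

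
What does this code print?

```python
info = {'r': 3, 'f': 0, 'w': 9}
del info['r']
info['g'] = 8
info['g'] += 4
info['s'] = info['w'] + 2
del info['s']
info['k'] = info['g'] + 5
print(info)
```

del 'r' → {'f': 0, 'w': 9}
info['g'] = 8 → {'f': 0, 'w': 9, 'g': 8}
info['g'] = 8+4 = 12 → {'f': 0, 'w': 9, 'g': 12}
info['s'] = info['w']+2 = 11 → {'f': 0, 'w': 9, 'g': 12, 's': 11}
del 's' → {'f': 0, 'w': 9, 'g': 12}
info['k'] = info['g']+5 = 17 → {'f': 0, 'w': 9, 'g': 12, 'k': 17}

{'f': 0, 'w': 9, 'g': 12, 'k': 17}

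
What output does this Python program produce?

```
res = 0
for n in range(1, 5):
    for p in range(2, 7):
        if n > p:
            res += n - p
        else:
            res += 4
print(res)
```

n=1,p=2: not 1>2, res = 0+4 = 4
n=1,p=3: not 1>3, res = 4+4 = 8
n=1,p=4: not 1>4, res = 8+4 = 12
n=1,p=5: not 1>5, res = 12+4 = 16
n=1,p=6: not 1>6, res = 16+4 = 20
n=2,p=2: not 2>2, res = 20+4 = 24
n=2,p=3: not 2>3, res = 24+4 = 28
n=2,p=4: not 2>4, res = 28+4 = 32
n=2,p=5: not 2>5, res = 32+4 = 36
n=2,p=6: not 2>6, res = 36+4 = 40
n=3,p=2: 3>2, res = 40+1 = 41
n=3,p=3: not 3>3, res = 41+4 = 45
n=3,p=4: not 3>4, res = 45+4 = 49
n=3,p=5: not 3>5, res = 49+4 = 53
n=3,p=6: not 3>6, res = 53+4 = 57
n=4,p=2: 4>2, res = 57+2 = 59
n=4,p=3: 4>3, res = 59+1 = 60
n=4,p=4: not 4>4, res = 60+4 = 64
n=4,p=5: not 4>5, res = 64+4 = 68
n=4,p=6: not 4>6, res = 68+4 = 72

72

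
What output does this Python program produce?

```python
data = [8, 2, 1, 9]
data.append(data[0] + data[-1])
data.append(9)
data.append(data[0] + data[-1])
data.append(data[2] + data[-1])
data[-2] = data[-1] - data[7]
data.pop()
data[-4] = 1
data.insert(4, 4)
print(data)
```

append data[0]+data[-1] = 8+9 = 17 → [8, 2, 1, 9, 17]
append 9 → [8, 2, 1, 9, 17, 9]
append data[0]+data[-1] = 8+9 = 17 → [8, 2, 1, 9, 17, 9, 17]
append data[2]+data[-1] = 1+17 = 18 → [8, 2, 1, 9, 17, 9, 17, 18]
data[-2] = data[-1]-data[7] = 18-18 = 0 → [8, 2, 1, 9, 17, 9, 0, 18]
pop() removes 18 → [8, 2, 1, 9, 17, 9, 0]
data[-4] = 1 → [8, 2, 1, 1, 17, 9, 0]
insert 4 at 4 → [8, 2, 1, 1, 4, 17, 9, 0]

[8, 2, 1, 1, 4, 17, 9, 0]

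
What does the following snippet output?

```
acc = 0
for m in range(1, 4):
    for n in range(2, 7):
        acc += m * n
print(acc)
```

m=1,n=2: acc = 0+2 = 2
m=1,n=3: acc = 2+3 = 5
m=1,n=4: acc = 5+4 = 9
m=1,n=5: acc = 9+5 = 14
m=1,n=6: acc = 14+6 = 20
m=2,n=2: acc = 20+4 = 24
m=2,n=3: acc = 24+6 = 30
m=2,n=4: acc = 30+8 = 38
m=2,n=5: acc = 38+10 = 48
m=2,n=6: acc = 48+12 = 60
m=3,n=2: acc = 60+6 = 66
m=3,n=3: acc = 66+9 = 75
m=3,n=4: acc = 75+12 = 87
m=3,n=5: acc = 87+15 = 102
m=3,n=6: acc = 102+18 = 120

120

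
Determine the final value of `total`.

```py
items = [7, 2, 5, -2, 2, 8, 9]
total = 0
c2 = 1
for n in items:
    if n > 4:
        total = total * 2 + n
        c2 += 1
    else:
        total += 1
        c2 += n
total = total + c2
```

n=7: >4, total = 0*2+7 = 7; c2=2
n=2: not >4, total = 7+1 = 8; c2=4
n=5: >4, total = 8*2+5 = 21; c2=5
n=-2: not >4, total = 21+1 = 22; c2=3
n=2: not >4, total = 22+1 = 23; c2=5
n=8: >4, total = 23*2+8 = 54; c2=6
n=9: >4, total = 54*2+9 = 117; c2=7
total+c2 = 117+7 = 124

124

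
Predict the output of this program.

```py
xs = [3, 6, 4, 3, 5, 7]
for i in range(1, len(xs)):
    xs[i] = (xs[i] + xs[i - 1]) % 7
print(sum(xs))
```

i=1: xs[1] = (6+3)%7 = 2 → [3, 2, 4, 3, 5, 7]
i=2: xs[2] = (4+2)%7 = 6 → [3, 2, 6, 3, 5, 7]
i=3: xs[3] = (3+6)%7 = 2 → [3, 2, 6, 2, 5, 7]
i=4: xs[4] = (5+2)%7 = 0 → [3, 2, 6, 2, 0, 7]
i=5: xs[5] = (7+0)%7 = 0 → [3, 2, 6, 2, 0, 0]
sum = 13

13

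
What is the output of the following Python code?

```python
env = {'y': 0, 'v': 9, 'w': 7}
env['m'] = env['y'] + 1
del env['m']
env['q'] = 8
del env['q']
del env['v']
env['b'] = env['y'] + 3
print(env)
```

{'y': 0, 'w': 7, 'b': 3}

env['m'] = env['y']+1 = 1 → {'y': 0, 'v': 9, 'w': 7, 'm': 1}
del 'm' → {'y': 0, 'v': 9, 'w': 7}
env['q'] = 8 → {'y': 0, 'v': 9, 'w': 7, 'q': 8}
del 'q' → {'y': 0, 'v': 9, 'w': 7}
del 'v' → {'y': 0, 'w': 7}
env['b'] = env['y']+3 = 3 → {'y': 0, 'w': 7, 'b': 3}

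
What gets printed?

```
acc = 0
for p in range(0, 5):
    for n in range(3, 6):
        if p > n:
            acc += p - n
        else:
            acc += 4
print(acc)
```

p=0,n=3: not 0>3, acc = 0+4 = 4
p=0,n=4: not 0>4, acc = 4+4 = 8
p=0,n=5: not 0>5, acc = 8+4 = 12
p=1,n=3: not 1>3, acc = 12+4 = 16
p=1,n=4: not 1>4, acc = 16+4 = 20
p=1,n=5: not 1>5, acc = 20+4 = 24
p=2,n=3: not 2>3, acc = 24+4 = 28
p=2,n=4: not 2>4, acc = 28+4 = 32
p=2,n=5: not 2>5, acc = 32+4 = 36
p=3,n=3: not 3>3, acc = 36+4 = 40
p=3,n=4: not 3>4, acc = 40+4 = 44
p=3,n=5: not 3>5, acc = 44+4 = 48
p=4,n=3: 4>3, acc = 48+1 = 49
p=4,n=4: not 4>4, acc = 49+4 = 53
p=4,n=5: not 4>5, acc = 53+4 = 57

57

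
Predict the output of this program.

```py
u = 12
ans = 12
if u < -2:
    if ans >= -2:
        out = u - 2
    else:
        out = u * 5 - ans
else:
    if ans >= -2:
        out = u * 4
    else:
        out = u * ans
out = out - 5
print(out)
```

43

u=12, ans=12
u < -2 is False; ans >= -2 is True
→ out = u * 4 = 48
out = 48-5 = 43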